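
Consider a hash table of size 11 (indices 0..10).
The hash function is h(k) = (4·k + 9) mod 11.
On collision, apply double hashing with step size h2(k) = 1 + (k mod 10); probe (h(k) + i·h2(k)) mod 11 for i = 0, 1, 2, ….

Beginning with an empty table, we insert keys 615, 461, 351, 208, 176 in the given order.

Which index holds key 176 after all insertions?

1

615: h=5 -> slot 5
461: h=5, h2=2, probe 5,7 -> slot 7
351: h=5, h2=2, probe 5,7,9 -> slot 9
208: h=5, h2=9, probe 5,3 -> slot 3
176: h=9, h2=7, probe 9,5,1 -> slot 1
Table: [-, 176, -, 208, -, 615, -, 461, -, 351, -]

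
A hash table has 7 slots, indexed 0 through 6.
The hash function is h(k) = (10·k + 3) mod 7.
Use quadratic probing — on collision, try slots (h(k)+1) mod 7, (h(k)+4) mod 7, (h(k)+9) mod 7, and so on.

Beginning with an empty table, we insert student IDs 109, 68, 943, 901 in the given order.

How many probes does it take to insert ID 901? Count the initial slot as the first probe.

4

Insert 109: h=1, slot 1 empty → index 1.
Insert 68: h=4, slot 4 empty → index 4.
Insert 943: h=4, slot 4 occupied → index 5.
Insert 901: h=4, slots 4,5,1 occupied → index 6.
Table: [., 109, ., ., 68, 943, 901]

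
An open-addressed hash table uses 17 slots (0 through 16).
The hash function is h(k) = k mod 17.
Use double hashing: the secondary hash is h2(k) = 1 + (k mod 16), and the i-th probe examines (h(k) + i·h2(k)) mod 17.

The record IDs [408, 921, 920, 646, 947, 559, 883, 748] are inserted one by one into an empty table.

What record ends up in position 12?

947

408 hashes to 0; slot 0 is free → place at 0.
921 hashes to 3; slot 3 is free → place at 3.
920 hashes to 2; slot 2 is free → place at 2.
646 hashes to 0, h2=7; 0 taken → place at 7.
947 hashes to 12; slot 12 is free → place at 12.
559 hashes to 15; slot 15 is free → place at 15.
883 hashes to 16; slot 16 is free → place at 16.
748 hashes to 0, h2=13; 0 taken → place at 13.
Table: [408, ., 920, 921, ., ., ., 646, ., ., ., ., 947, 748, ., 559, 883]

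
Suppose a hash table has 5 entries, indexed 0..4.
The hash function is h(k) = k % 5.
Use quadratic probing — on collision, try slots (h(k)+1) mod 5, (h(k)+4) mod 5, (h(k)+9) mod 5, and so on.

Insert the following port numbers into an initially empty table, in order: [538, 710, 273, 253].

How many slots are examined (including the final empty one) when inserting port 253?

Insert 538: h=3, slot 3 empty => index 3.
Insert 710: h=0, slot 0 empty => index 0.
Insert 273: h=3, slot 3 occupied => index 4.
Insert 253: h=3, slots 3,4 occupied => index 2.
Table: [710, —, 253, 538, 273]

3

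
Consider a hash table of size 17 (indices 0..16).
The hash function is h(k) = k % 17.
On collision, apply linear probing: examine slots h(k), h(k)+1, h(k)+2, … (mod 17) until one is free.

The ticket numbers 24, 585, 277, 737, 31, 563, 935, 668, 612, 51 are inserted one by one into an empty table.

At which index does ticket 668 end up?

24: h=7 → slot 7
585: h=7, probe 7,8 → slot 8
277: h=5 → slot 5
737: h=6 → slot 6
31: h=14 → slot 14
563: h=2 → slot 2
935: h=0 → slot 0
668: h=5, probe 5,6,7,8,9 → slot 9
612: h=0, probe 0,1 → slot 1
51: h=0, probe 0,1,2,3 → slot 3
Table: [935, 612, 563, 51, ∅, 277, 737, 24, 585, 668, ∅, ∅, ∅, ∅, 31, ∅, ∅]

9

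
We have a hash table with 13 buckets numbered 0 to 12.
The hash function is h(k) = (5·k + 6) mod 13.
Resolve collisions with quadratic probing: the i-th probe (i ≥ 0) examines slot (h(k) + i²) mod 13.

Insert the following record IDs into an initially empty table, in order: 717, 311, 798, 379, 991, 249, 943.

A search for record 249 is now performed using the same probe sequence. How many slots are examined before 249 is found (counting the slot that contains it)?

3

717 hashes to 3; slot 3 is free → place at 3.
311 hashes to 1; slot 1 is free → place at 1.
798 hashes to 5; slot 5 is free → place at 5.
379 hashes to 3; 3 taken → place at 4.
991 hashes to 8; slot 8 is free → place at 8.
249 hashes to 3; 3,4 taken → place at 7.
943 hashes to 2; slot 2 is free → place at 2.
Table: [-, 311, 943, 717, 379, 798, -, 249, 991, -, -, -, -]
Lookup 249: h=3, probe 3,4,7 → found at 7.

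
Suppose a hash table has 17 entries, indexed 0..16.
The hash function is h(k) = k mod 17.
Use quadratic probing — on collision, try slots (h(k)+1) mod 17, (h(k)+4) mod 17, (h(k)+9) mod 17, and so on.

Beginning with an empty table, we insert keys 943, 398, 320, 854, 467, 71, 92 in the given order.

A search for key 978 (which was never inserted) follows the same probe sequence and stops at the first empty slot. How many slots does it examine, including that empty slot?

943: h=8 -> slot 8
398: h=7 -> slot 7
320: h=14 -> slot 14
854: h=4 -> slot 4
467: h=8, probe 8,9 -> slot 9
71: h=3 -> slot 3
92: h=7, probe 7,8,11 -> slot 11
Table: [∅, ∅, ∅, 71, 854, ∅, ∅, 398, 943, 467, ∅, 92, ∅, ∅, 320, ∅, ∅]
Lookup 978: h=9, probe 9,10 → slot 10 empty, not found.

2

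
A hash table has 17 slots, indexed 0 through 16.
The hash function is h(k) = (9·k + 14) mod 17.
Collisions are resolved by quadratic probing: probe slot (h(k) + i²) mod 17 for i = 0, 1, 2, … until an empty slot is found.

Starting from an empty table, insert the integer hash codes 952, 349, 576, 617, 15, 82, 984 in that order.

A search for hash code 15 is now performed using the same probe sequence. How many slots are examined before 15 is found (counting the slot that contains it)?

3

952 hashes to 14; slot 14 is free -> place at 14.
349 hashes to 10; slot 10 is free -> place at 10.
576 hashes to 13; slot 13 is free -> place at 13.
617 hashes to 8; slot 8 is free -> place at 8.
15 hashes to 13; 13,14 taken -> place at 0.
82 hashes to 4; slot 4 is free -> place at 4.
984 hashes to 13; 13,14,0 taken -> place at 5.
Table: [15, _, _, _, 82, 984, _, _, 617, _, 349, _, _, 576, 952, _, _]
Lookup 15: h=13, probe 13,14,0 → found at 0.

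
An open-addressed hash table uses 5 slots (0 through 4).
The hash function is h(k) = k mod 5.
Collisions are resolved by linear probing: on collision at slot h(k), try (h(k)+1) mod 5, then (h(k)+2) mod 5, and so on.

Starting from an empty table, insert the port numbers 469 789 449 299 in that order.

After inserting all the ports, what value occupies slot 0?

469 hashes to 4; slot 4 is free → place at 4.
789 hashes to 4; 4 taken → place at 0.
449 hashes to 4; 4,0 taken → place at 1.
299 hashes to 4; 4,0,1 taken → place at 2.
Table: [789, 449, 299, —, 469]

789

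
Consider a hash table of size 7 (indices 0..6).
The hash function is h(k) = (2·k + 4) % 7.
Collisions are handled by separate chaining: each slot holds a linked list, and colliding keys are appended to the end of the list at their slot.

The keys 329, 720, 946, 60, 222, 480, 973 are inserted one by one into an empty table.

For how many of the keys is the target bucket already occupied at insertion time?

329 → bucket 4
720 → bucket 2
946 → bucket 6
60 → bucket 5
222 → bucket 0
480 → bucket 5 (collision)
973 → bucket 4 (collision)
Final buckets:
0: 222
1: .
2: 720
3: .
4: 329 -> 973
5: 60 -> 480
6: 946

2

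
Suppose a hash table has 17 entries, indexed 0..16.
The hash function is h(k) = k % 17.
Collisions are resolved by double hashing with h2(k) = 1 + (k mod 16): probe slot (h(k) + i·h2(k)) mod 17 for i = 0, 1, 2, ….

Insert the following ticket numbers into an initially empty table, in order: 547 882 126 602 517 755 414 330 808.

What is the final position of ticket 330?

12

547: h=3 → slot 3
882: h=15 → slot 15
126: h=7 → slot 7
602: h=7, h2=11, probe 7,1 → slot 1
517: h=7, h2=6, probe 7,13 → slot 13
755: h=7, h2=4, probe 7,11 → slot 11
414: h=6 → slot 6
330: h=7, h2=11, probe 7,1,12 → slot 12
808: h=9 → slot 9
Table: [∅, 602, ∅, 547, ∅, ∅, 414, 126, ∅, 808, ∅, 755, 330, 517, ∅, 882, ∅]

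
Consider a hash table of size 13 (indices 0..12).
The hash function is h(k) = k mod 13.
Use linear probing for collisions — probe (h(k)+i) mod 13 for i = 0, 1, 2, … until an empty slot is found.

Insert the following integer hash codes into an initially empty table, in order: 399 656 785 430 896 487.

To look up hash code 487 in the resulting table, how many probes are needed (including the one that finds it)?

Insert 399: h=9, slot 9 empty => index 9.
Insert 656: h=6, slot 6 empty => index 6.
Insert 785: h=5, slot 5 empty => index 5.
Insert 430: h=1, slot 1 empty => index 1.
Insert 896: h=12, slot 12 empty => index 12.
Insert 487: h=6, slot 6 occupied => index 7.
Table: [., 430, ., ., ., 785, 656, 487, ., 399, ., ., 896]
Lookup 487: h=6, probe 6,7 → found at 7.

2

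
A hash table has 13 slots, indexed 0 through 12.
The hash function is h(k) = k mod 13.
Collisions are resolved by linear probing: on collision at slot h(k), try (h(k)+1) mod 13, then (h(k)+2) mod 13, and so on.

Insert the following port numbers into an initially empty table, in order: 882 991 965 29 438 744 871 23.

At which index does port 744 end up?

6

882: h=11 -> slot 11
991: h=3 -> slot 3
965: h=3, probe 3,4 -> slot 4
29: h=3, probe 3,4,5 -> slot 5
438: h=9 -> slot 9
744: h=3, probe 3,4,5,6 -> slot 6
871: h=0 -> slot 0
23: h=10 -> slot 10
Table: [871, _, _, 991, 965, 29, 744, _, _, 438, 23, 882, _]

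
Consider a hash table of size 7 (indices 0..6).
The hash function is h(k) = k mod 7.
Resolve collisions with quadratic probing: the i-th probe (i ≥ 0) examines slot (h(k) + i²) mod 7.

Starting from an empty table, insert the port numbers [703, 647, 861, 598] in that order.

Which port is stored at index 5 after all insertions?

Insert 703: h=3, slot 3 empty => index 3.
Insert 647: h=3, slot 3 occupied => index 4.
Insert 861: h=0, slot 0 empty => index 0.
Insert 598: h=3, slots 3,4,0 occupied => index 5.
Table: [861, ∅, ∅, 703, 647, 598, ∅]

598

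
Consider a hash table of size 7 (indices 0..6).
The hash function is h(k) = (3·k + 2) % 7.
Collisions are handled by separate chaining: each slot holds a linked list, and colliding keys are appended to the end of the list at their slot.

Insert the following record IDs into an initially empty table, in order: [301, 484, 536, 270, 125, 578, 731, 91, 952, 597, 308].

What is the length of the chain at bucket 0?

3

Insert 301: h=2, bucket 2 empty → new chain.
Insert 484: h=5, bucket 5 empty → new chain.
Insert 536: h=0, bucket 0 empty → new chain.
Insert 270: h=0, bucket 0 nonempty → append to chain.
Insert 125: h=6, bucket 6 empty → new chain.
Insert 578: h=0, bucket 0 nonempty → append to chain.
Insert 731: h=4, bucket 4 empty → new chain.
Insert 91: h=2, bucket 2 nonempty → append to chain.
Insert 952: h=2, bucket 2 nonempty → append to chain.
Insert 597: h=1, bucket 1 empty → new chain.
Insert 308: h=2, bucket 2 nonempty → append to chain.
Final buckets:
0: 536 -> 270 -> 578
1: 597
2: 301 -> 91 -> 952 -> 308
3: .
4: 731
5: 484
6: 125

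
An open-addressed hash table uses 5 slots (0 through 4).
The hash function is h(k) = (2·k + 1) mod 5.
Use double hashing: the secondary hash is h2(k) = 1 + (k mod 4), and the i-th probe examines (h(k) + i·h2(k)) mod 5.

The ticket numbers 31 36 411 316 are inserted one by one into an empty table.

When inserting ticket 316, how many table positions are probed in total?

31: h=3 -> slot 3
36: h=3, h2=1, probe 3,4 -> slot 4
411: h=3, h2=4, probe 3,2 -> slot 2
316: h=3, h2=1, probe 3,4,0 -> slot 0
Table: [316, -, 411, 31, 36]

3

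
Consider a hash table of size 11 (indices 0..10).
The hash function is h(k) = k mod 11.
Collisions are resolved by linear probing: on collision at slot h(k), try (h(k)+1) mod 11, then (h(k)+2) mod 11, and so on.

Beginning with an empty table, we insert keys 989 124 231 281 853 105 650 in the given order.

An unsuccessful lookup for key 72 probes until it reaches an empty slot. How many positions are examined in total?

4

Insert 989: h=10, slot 10 empty -> index 10.
Insert 124: h=3, slot 3 empty -> index 3.
Insert 231: h=0, slot 0 empty -> index 0.
Insert 281: h=6, slot 6 empty -> index 6.
Insert 853: h=6, slot 6 occupied -> index 7.
Insert 105: h=6, slots 6,7 occupied -> index 8.
Insert 650: h=1, slot 1 empty -> index 1.
Table: [231, 650, _, 124, _, _, 281, 853, 105, _, 989]
Lookup 72: h=6, probe 6,7,8,9 → slot 9 empty, not found.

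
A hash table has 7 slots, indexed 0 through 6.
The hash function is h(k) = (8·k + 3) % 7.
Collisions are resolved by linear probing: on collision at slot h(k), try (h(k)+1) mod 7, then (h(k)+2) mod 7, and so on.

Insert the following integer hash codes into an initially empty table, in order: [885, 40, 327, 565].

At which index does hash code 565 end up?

3

885: h=6 => slot 6
40: h=1 => slot 1
327: h=1, probe 1,2 => slot 2
565: h=1, probe 1,2,3 => slot 3
Table: [-, 40, 327, 565, -, -, 885]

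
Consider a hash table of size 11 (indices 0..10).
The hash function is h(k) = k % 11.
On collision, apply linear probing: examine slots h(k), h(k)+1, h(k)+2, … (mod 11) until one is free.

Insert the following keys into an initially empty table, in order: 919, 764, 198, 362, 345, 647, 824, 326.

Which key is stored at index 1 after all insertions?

919 hashes to 6; slot 6 is free => place at 6.
764 hashes to 5; slot 5 is free => place at 5.
198 hashes to 0; slot 0 is free => place at 0.
362 hashes to 10; slot 10 is free => place at 10.
345 hashes to 4; slot 4 is free => place at 4.
647 hashes to 9; slot 9 is free => place at 9.
824 hashes to 10; 10,0 taken => place at 1.
326 hashes to 7; slot 7 is free => place at 7.
Table: [198, 824, _, _, 345, 764, 919, 326, _, 647, 362]

824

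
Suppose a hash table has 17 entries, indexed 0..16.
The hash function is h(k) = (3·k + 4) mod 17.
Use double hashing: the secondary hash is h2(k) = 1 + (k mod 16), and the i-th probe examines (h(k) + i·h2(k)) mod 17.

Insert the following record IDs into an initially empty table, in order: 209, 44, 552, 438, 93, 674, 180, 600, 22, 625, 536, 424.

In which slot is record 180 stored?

5

Insert 209: h=2, slot 2 empty -> index 2.
Insert 44: h=0, slot 0 empty -> index 0.
Insert 552: h=11, slot 11 empty -> index 11.
Insert 438: h=9, slot 9 empty -> index 9.
Insert 93: h=11, h2=14, slot 11 occupied -> index 8.
Insert 674: h=3, slot 3 empty -> index 3.
Insert 180: h=0, h2=5, slot 0 occupied -> index 5.
Insert 600: h=2, h2=9, slots 2,11,3 occupied -> index 12.
Insert 22: h=2, h2=7, slots 2,9 occupied -> index 16.
Insert 625: h=9, h2=2, slots 9,11 occupied -> index 13.
Insert 536: h=14, slot 14 empty -> index 14.
Insert 424: h=1, slot 1 empty -> index 1.
Table: [44, 424, 209, 674, —, 180, —, —, 93, 438, —, 552, 600, 625, 536, —, 22]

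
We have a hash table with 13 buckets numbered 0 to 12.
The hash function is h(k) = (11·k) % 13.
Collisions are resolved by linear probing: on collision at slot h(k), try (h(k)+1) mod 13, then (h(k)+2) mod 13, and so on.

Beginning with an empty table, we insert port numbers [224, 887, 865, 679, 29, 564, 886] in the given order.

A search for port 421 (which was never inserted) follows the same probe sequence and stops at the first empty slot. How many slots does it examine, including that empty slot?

Insert 224: h=7, slot 7 empty => index 7.
Insert 887: h=7, slot 7 occupied => index 8.
Insert 865: h=12, slot 12 empty => index 12.
Insert 679: h=7, slots 7,8 occupied => index 9.
Insert 29: h=7, slots 7,8,9 occupied => index 10.
Insert 564: h=3, slot 3 empty => index 3.
Insert 886: h=9, slots 9,10 occupied => index 11.
Table: [., ., ., 564, ., ., ., 224, 887, 679, 29, 886, 865]
Lookup 421: h=3, probe 3,4 → slot 4 empty, not found.

2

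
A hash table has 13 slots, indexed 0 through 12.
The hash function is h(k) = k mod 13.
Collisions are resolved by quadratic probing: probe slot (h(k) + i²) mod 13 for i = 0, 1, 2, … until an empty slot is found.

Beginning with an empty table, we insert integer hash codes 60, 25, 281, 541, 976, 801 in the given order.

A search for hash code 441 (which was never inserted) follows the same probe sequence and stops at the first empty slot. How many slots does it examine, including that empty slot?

Insert 60: h=8, slot 8 empty => index 8.
Insert 25: h=12, slot 12 empty => index 12.
Insert 281: h=8, slot 8 occupied => index 9.
Insert 541: h=8, slots 8,9,12 occupied => index 4.
Insert 976: h=1, slot 1 empty => index 1.
Insert 801: h=8, slots 8,9,12,4 occupied => index 11.
Table: [∅, 976, ∅, ∅, 541, ∅, ∅, ∅, 60, 281, ∅, 801, 25]
Lookup 441: h=12, probe 12,0 → slot 0 empty, not found.

2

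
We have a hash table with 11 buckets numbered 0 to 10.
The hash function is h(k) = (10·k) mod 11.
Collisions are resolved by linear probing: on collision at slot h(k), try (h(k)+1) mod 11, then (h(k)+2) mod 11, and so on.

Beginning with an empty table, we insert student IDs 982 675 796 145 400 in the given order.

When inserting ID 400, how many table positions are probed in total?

5

Insert 982: h=8, slot 8 empty → index 8.
Insert 675: h=7, slot 7 empty → index 7.
Insert 796: h=7, slots 7,8 occupied → index 9.
Insert 145: h=9, slot 9 occupied → index 10.
Insert 400: h=7, slots 7,8,9,10 occupied → index 0.
Table: [400, ., ., ., ., ., ., 675, 982, 796, 145]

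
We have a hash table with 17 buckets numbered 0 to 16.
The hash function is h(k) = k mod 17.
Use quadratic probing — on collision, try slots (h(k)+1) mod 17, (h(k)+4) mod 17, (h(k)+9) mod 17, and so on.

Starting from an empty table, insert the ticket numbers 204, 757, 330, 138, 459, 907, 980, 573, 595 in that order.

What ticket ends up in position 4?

Insert 204: h=0, slot 0 empty -> index 0.
Insert 757: h=9, slot 9 empty -> index 9.
Insert 330: h=7, slot 7 empty -> index 7.
Insert 138: h=2, slot 2 empty -> index 2.
Insert 459: h=0, slot 0 occupied -> index 1.
Insert 907: h=6, slot 6 empty -> index 6.
Insert 980: h=11, slot 11 empty -> index 11.
Insert 573: h=12, slot 12 empty -> index 12.
Insert 595: h=0, slots 0,1 occupied -> index 4.
Table: [204, 459, 138, ., 595, ., 907, 330, ., 757, ., 980, 573, ., ., ., .]

595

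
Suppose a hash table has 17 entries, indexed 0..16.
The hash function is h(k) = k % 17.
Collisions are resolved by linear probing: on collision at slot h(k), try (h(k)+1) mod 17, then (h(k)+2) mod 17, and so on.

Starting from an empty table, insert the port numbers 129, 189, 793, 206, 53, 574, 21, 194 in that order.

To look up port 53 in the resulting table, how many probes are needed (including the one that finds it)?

129 hashes to 10; slot 10 is free => place at 10.
189 hashes to 2; slot 2 is free => place at 2.
793 hashes to 11; slot 11 is free => place at 11.
206 hashes to 2; 2 taken => place at 3.
53 hashes to 2; 2,3 taken => place at 4.
574 hashes to 13; slot 13 is free => place at 13.
21 hashes to 4; 4 taken => place at 5.
194 hashes to 7; slot 7 is free => place at 7.
Table: [_, _, 189, 206, 53, 21, _, 194, _, _, 129, 793, _, 574, _, _, _]
Lookup 53: h=2, probe 2,3,4 → found at 4.

3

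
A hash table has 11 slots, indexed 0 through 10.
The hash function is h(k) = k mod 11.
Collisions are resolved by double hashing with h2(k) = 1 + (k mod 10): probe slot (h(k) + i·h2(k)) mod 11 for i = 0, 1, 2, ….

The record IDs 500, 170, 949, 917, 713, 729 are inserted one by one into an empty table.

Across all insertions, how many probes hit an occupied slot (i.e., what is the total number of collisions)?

500 hashes to 5; slot 5 is free => place at 5.
170 hashes to 5, h2=1; 5 taken => place at 6.
949 hashes to 3; slot 3 is free => place at 3.
917 hashes to 4; slot 4 is free => place at 4.
713 hashes to 9; slot 9 is free => place at 9.
729 hashes to 3, h2=10; 3 taken => place at 2.
Table: [., ., 729, 949, 917, 500, 170, ., ., 713, .]

2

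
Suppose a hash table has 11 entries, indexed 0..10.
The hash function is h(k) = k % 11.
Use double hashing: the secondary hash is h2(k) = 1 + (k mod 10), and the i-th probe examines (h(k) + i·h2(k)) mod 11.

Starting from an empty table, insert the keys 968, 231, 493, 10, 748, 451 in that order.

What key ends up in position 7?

Insert 968: h=0, slot 0 empty -> index 0.
Insert 231: h=0, h2=2, slot 0 occupied -> index 2.
Insert 493: h=9, slot 9 empty -> index 9.
Insert 10: h=10, slot 10 empty -> index 10.
Insert 748: h=0, h2=9, slots 0,9 occupied -> index 7.
Insert 451: h=0, h2=2, slots 0,2 occupied -> index 4.
Table: [968, _, 231, _, 451, _, _, 748, _, 493, 10]

748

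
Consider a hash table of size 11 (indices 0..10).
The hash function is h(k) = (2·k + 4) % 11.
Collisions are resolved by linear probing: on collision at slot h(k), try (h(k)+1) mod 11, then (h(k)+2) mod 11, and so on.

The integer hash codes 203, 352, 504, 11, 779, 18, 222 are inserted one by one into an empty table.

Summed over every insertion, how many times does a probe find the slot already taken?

2

203 hashes to 3; slot 3 is free -> place at 3.
352 hashes to 4; slot 4 is free -> place at 4.
504 hashes to 0; slot 0 is free -> place at 0.
11 hashes to 4; 4 taken -> place at 5.
779 hashes to 0; 0 taken -> place at 1.
18 hashes to 7; slot 7 is free -> place at 7.
222 hashes to 8; slot 8 is free -> place at 8.
Table: [504, 779, ∅, 203, 352, 11, ∅, 18, 222, ∅, ∅]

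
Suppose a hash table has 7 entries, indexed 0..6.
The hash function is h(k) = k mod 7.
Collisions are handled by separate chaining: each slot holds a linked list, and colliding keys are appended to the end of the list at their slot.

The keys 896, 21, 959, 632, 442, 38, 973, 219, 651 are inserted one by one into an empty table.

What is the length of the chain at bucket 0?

5

Insert 896: h=0, bucket 0 empty → new chain.
Insert 21: h=0, bucket 0 nonempty → append to chain.
Insert 959: h=0, bucket 0 nonempty → append to chain.
Insert 632: h=2, bucket 2 empty → new chain.
Insert 442: h=1, bucket 1 empty → new chain.
Insert 38: h=3, bucket 3 empty → new chain.
Insert 973: h=0, bucket 0 nonempty → append to chain.
Insert 219: h=2, bucket 2 nonempty → append to chain.
Insert 651: h=0, bucket 0 nonempty → append to chain.
Final buckets:
0: 896 -> 21 -> 959 -> 973 -> 651
1: 442
2: 632 -> 219
3: 38
4: .
5: .
6: .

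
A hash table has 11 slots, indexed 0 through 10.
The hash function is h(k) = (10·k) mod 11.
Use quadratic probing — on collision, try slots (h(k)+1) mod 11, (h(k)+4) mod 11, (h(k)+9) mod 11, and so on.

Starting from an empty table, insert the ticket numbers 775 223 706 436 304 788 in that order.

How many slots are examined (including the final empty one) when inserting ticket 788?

4

Insert 775: h=6, slot 6 empty => index 6.
Insert 223: h=8, slot 8 empty => index 8.
Insert 706: h=9, slot 9 empty => index 9.
Insert 436: h=4, slot 4 empty => index 4.
Insert 304: h=4, slot 4 occupied => index 5.
Insert 788: h=4, slots 4,5,8 occupied => index 2.
Table: [—, —, 788, —, 436, 304, 775, —, 223, 706, —]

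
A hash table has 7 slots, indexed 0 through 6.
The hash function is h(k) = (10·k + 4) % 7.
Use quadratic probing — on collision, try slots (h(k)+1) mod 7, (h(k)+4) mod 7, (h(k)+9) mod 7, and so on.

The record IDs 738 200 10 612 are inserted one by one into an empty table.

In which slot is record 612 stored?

3

738: h=6 => slot 6
200: h=2 => slot 2
10: h=6, probe 6,0 => slot 0
612: h=6, probe 6,0,3 => slot 3
Table: [10, ., 200, 612, ., ., 738]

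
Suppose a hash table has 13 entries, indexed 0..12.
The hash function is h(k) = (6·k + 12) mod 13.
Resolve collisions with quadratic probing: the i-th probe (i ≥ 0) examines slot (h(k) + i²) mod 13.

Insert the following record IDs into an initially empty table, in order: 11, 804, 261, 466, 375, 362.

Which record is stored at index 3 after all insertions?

11 hashes to 0; slot 0 is free → place at 0.
804 hashes to 0; 0 taken → place at 1.
261 hashes to 5; slot 5 is free → place at 5.
466 hashes to 0; 0,1 taken → place at 4.
375 hashes to 0; 0,1,4 taken → place at 9.
362 hashes to 0; 0,1,4,9 taken → place at 3.
Table: [11, 804, _, 362, 466, 261, _, _, _, 375, _, _, _]

362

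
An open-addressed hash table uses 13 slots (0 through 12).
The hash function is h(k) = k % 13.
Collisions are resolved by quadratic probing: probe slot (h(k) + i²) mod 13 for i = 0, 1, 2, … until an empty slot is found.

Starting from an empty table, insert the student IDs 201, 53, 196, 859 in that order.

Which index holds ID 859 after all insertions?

5

201 hashes to 6; slot 6 is free → place at 6.
53 hashes to 1; slot 1 is free → place at 1.
196 hashes to 1; 1 taken → place at 2.
859 hashes to 1; 1,2 taken → place at 5.
Table: [—, 53, 196, —, —, 859, 201, —, —, —, —, —, —]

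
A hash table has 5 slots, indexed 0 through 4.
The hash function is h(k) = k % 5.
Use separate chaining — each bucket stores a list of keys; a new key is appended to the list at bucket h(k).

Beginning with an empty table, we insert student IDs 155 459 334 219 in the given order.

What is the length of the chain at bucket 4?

3

155 -> bucket 0
459 -> bucket 4
334 -> bucket 4 (collision)
219 -> bucket 4 (collision)
Final buckets:
0: 155
1: ∅
2: ∅
3: ∅
4: 459 -> 334 -> 219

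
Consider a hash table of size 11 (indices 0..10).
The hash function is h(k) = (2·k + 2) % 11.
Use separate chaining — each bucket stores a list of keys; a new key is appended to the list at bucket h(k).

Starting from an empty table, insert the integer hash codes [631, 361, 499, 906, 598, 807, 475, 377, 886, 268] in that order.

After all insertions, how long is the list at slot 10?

6

631 → bucket 10
361 → bucket 9
499 → bucket 10 (collision)
906 → bucket 10 (collision)
598 → bucket 10 (collision)
807 → bucket 10 (collision)
475 → bucket 6
377 → bucket 8
886 → bucket 3
268 → bucket 10 (collision)
Final buckets:
0: _
1: _
2: _
3: 886
4: _
5: _
6: 475
7: _
8: 377
9: 361
10: 631 -> 499 -> 906 -> 598 -> 807 -> 268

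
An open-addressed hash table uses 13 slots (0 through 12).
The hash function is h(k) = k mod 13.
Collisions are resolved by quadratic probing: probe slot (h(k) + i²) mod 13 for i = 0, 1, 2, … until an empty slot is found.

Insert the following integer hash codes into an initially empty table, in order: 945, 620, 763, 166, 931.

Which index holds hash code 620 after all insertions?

10

945: h=9 -> slot 9
620: h=9, probe 9,10 -> slot 10
763: h=9, probe 9,10,0 -> slot 0
166: h=10, probe 10,11 -> slot 11
931: h=8 -> slot 8
Table: [763, _, _, _, _, _, _, _, 931, 945, 620, 166, _]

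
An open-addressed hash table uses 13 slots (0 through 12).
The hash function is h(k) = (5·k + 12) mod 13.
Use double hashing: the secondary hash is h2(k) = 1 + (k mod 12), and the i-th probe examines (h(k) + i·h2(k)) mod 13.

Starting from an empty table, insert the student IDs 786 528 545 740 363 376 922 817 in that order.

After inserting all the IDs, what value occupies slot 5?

786 hashes to 3; slot 3 is free => place at 3.
528 hashes to 0; slot 0 is free => place at 0.
545 hashes to 7; slot 7 is free => place at 7.
740 hashes to 7, h2=9; 7,3 taken => place at 12.
363 hashes to 7, h2=4; 7 taken => place at 11.
376 hashes to 7, h2=5; 7,12 taken => place at 4.
922 hashes to 7, h2=11; 7 taken => place at 5.
817 hashes to 2; slot 2 is free => place at 2.
Table: [528, ∅, 817, 786, 376, 922, ∅, 545, ∅, ∅, ∅, 363, 740]

922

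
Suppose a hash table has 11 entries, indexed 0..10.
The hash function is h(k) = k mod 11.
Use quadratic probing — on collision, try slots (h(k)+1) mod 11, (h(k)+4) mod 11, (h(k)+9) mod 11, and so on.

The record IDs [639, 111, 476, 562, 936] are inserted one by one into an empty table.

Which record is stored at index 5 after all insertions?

639: h=1 → slot 1
111: h=1, probe 1,2 → slot 2
476: h=3 → slot 3
562: h=1, probe 1,2,5 → slot 5
936: h=1, probe 1,2,5,10 → slot 10
Table: [—, 639, 111, 476, —, 562, —, —, —, —, 936]

562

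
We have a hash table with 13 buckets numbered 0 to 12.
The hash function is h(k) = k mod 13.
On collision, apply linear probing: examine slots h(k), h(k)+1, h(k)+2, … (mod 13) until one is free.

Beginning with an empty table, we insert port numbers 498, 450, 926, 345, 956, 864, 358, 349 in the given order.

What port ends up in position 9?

498 hashes to 4; slot 4 is free -> place at 4.
450 hashes to 8; slot 8 is free -> place at 8.
926 hashes to 3; slot 3 is free -> place at 3.
345 hashes to 7; slot 7 is free -> place at 7.
956 hashes to 7; 7,8 taken -> place at 9.
864 hashes to 6; slot 6 is free -> place at 6.
358 hashes to 7; 7,8,9 taken -> place at 10.
349 hashes to 11; slot 11 is free -> place at 11.
Table: [∅, ∅, ∅, 926, 498, ∅, 864, 345, 450, 956, 358, 349, ∅]

956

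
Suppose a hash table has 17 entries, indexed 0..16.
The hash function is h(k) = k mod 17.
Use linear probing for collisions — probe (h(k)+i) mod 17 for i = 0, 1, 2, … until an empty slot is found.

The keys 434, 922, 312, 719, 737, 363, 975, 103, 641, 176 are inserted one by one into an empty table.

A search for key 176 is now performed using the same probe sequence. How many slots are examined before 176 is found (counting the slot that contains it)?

6

Insert 434: h=9, slot 9 empty => index 9.
Insert 922: h=4, slot 4 empty => index 4.
Insert 312: h=6, slot 6 empty => index 6.
Insert 719: h=5, slot 5 empty => index 5.
Insert 737: h=6, slot 6 occupied => index 7.
Insert 363: h=6, slots 6,7 occupied => index 8.
Insert 975: h=6, slots 6,7,8,9 occupied => index 10.
Insert 103: h=1, slot 1 empty => index 1.
Insert 641: h=12, slot 12 empty => index 12.
Insert 176: h=6, slots 6,7,8,9,10 occupied => index 11.
Table: [_, 103, _, _, 922, 719, 312, 737, 363, 434, 975, 176, 641, _, _, _, _]
Lookup 176: h=6, probe 6,7,8,9,10,11 → found at 11.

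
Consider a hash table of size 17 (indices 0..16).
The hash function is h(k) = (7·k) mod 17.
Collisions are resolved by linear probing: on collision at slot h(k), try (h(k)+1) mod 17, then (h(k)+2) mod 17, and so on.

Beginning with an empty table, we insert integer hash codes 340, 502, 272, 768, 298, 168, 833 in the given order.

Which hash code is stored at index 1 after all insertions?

272

340 hashes to 0; slot 0 is free → place at 0.
502 hashes to 12; slot 12 is free → place at 12.
272 hashes to 0; 0 taken → place at 1.
768 hashes to 4; slot 4 is free → place at 4.
298 hashes to 12; 12 taken → place at 13.
168 hashes to 3; slot 3 is free → place at 3.
833 hashes to 0; 0,1 taken → place at 2.
Table: [340, 272, 833, 168, 768, -, -, -, -, -, -, -, 502, 298, -, -, -]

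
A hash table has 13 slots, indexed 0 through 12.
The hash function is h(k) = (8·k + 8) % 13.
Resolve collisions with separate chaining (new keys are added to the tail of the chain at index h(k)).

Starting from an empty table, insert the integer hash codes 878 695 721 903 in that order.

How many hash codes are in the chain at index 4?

878 → bucket 12
695 → bucket 4
721 → bucket 4 (collision)
903 → bucket 4 (collision)
Final buckets:
0: ∅
1: ∅
2: ∅
3: ∅
4: 695 -> 721 -> 903
5: ∅
6: ∅
7: ∅
8: ∅
9: ∅
10: ∅
11: ∅
12: 878

3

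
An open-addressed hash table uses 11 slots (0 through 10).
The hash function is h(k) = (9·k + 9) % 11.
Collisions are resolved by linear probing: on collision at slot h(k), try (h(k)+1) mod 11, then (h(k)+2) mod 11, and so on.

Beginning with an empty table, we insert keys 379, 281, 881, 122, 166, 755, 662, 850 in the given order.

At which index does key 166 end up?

0

379: h=10 => slot 10
281: h=8 => slot 8
881: h=7 => slot 7
122: h=7, probe 7,8,9 => slot 9
166: h=7, probe 7,8,9,10,0 => slot 0
755: h=6 => slot 6
662: h=5 => slot 5
850: h=3 => slot 3
Table: [166, ., ., 850, ., 662, 755, 881, 281, 122, 379]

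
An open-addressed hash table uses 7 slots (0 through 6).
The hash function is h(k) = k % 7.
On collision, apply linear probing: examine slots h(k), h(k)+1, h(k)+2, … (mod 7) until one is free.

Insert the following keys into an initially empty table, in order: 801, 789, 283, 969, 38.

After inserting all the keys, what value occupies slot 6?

801: h=3 -> slot 3
789: h=5 -> slot 5
283: h=3, probe 3,4 -> slot 4
969: h=3, probe 3,4,5,6 -> slot 6
38: h=3, probe 3,4,5,6,0 -> slot 0
Table: [38, _, _, 801, 283, 789, 969]

969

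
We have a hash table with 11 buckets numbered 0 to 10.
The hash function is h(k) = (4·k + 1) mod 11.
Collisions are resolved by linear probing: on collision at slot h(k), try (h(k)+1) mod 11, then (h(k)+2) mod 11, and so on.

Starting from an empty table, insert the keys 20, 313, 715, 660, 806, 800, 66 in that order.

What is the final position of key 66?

20: h=4 => slot 4
313: h=10 => slot 10
715: h=1 => slot 1
660: h=1, probe 1,2 => slot 2
806: h=2, probe 2,3 => slot 3
800: h=0 => slot 0
66: h=1, probe 1,2,3,4,5 => slot 5
Table: [800, 715, 660, 806, 20, 66, _, _, _, _, 313]

5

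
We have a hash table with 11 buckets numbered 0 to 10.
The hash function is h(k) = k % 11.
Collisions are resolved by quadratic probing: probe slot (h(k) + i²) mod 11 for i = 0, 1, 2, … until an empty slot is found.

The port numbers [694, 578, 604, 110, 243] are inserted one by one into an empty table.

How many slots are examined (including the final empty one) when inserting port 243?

694: h=1 => slot 1
578: h=6 => slot 6
604: h=10 => slot 10
110: h=0 => slot 0
243: h=1, probe 1,2 => slot 2
Table: [110, 694, 243, -, -, -, 578, -, -, -, 604]

2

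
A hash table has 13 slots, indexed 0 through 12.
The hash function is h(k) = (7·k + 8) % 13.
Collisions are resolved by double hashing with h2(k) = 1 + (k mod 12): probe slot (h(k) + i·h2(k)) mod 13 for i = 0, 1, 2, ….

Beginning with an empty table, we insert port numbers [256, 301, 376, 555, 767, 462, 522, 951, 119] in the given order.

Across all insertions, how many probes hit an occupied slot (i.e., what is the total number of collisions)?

256 hashes to 6; slot 6 is free => place at 6.
301 hashes to 9; slot 9 is free => place at 9.
376 hashes to 1; slot 1 is free => place at 1.
555 hashes to 6, h2=4; 6 taken => place at 10.
767 hashes to 8; slot 8 is free => place at 8.
462 hashes to 5; slot 5 is free => place at 5.
522 hashes to 9, h2=7; 9 taken => place at 3.
951 hashes to 9, h2=4; 9 taken => place at 0.
119 hashes to 9, h2=12; 9,8 taken => place at 7.
Table: [951, 376, —, 522, —, 462, 256, 119, 767, 301, 555, —, —]

5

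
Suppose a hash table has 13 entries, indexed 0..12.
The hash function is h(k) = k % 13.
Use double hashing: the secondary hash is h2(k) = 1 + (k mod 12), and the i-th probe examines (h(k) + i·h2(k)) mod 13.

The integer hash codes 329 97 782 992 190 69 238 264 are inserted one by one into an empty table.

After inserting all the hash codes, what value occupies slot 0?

329: h=4 -> slot 4
97: h=6 -> slot 6
782: h=2 -> slot 2
992: h=4, h2=9, probe 4,0 -> slot 0
190: h=8 -> slot 8
69: h=4, h2=10, probe 4,1 -> slot 1
238: h=4, h2=11, probe 4,2,0,11 -> slot 11
264: h=4, h2=1, probe 4,5 -> slot 5
Table: [992, 69, 782, —, 329, 264, 97, —, 190, —, —, 238, —]

992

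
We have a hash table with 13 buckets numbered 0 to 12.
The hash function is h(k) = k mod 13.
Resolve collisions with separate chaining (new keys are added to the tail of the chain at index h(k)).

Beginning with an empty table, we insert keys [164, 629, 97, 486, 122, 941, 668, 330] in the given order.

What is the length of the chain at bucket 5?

Insert 164: h=8, bucket 8 empty -> new chain.
Insert 629: h=5, bucket 5 empty -> new chain.
Insert 97: h=6, bucket 6 empty -> new chain.
Insert 486: h=5, bucket 5 nonempty -> append to chain.
Insert 122: h=5, bucket 5 nonempty -> append to chain.
Insert 941: h=5, bucket 5 nonempty -> append to chain.
Insert 668: h=5, bucket 5 nonempty -> append to chain.
Insert 330: h=5, bucket 5 nonempty -> append to chain.
Final buckets:
0: —
1: —
2: —
3: —
4: —
5: 629 -> 486 -> 122 -> 941 -> 668 -> 330
6: 97
7: —
8: 164
9: —
10: —
11: —
12: —

6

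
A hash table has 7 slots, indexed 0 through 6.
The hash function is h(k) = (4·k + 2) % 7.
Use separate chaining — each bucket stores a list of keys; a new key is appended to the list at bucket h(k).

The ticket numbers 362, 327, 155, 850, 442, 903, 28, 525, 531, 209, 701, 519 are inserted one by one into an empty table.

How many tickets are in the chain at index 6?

Insert 362: h=1, bucket 1 empty → new chain.
Insert 327: h=1, bucket 1 nonempty → append to chain.
Insert 155: h=6, bucket 6 empty → new chain.
Insert 850: h=0, bucket 0 empty → new chain.
Insert 442: h=6, bucket 6 nonempty → append to chain.
Insert 903: h=2, bucket 2 empty → new chain.
Insert 28: h=2, bucket 2 nonempty → append to chain.
Insert 525: h=2, bucket 2 nonempty → append to chain.
Insert 531: h=5, bucket 5 empty → new chain.
Insert 209: h=5, bucket 5 nonempty → append to chain.
Insert 701: h=6, bucket 6 nonempty → append to chain.
Insert 519: h=6, bucket 6 nonempty → append to chain.
Final buckets:
0: 850
1: 362 -> 327
2: 903 -> 28 -> 525
3: -
4: -
5: 531 -> 209
6: 155 -> 442 -> 701 -> 519

4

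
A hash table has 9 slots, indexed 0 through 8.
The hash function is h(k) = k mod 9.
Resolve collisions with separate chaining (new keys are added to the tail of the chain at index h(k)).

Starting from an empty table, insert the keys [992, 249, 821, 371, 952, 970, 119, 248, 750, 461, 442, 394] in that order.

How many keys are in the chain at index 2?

5

Insert 992: h=2, bucket 2 empty → new chain.
Insert 249: h=6, bucket 6 empty → new chain.
Insert 821: h=2, bucket 2 nonempty → append to chain.
Insert 371: h=2, bucket 2 nonempty → append to chain.
Insert 952: h=7, bucket 7 empty → new chain.
Insert 970: h=7, bucket 7 nonempty → append to chain.
Insert 119: h=2, bucket 2 nonempty → append to chain.
Insert 248: h=5, bucket 5 empty → new chain.
Insert 750: h=3, bucket 3 empty → new chain.
Insert 461: h=2, bucket 2 nonempty → append to chain.
Insert 442: h=1, bucket 1 empty → new chain.
Insert 394: h=7, bucket 7 nonempty → append to chain.
Final buckets:
0: .
1: 442
2: 992 -> 821 -> 371 -> 119 -> 461
3: 750
4: .
5: 248
6: 249
7: 952 -> 970 -> 394
8: .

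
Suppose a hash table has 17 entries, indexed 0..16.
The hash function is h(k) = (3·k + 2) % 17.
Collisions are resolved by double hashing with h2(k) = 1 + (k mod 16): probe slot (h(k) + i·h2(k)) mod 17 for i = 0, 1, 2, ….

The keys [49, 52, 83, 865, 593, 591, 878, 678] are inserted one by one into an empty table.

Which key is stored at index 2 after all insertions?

49 hashes to 13; slot 13 is free -> place at 13.
52 hashes to 5; slot 5 is free -> place at 5.
83 hashes to 13, h2=4; 13 taken -> place at 0.
865 hashes to 13, h2=2; 13 taken -> place at 15.
593 hashes to 13, h2=2; 13,15,0 taken -> place at 2.
591 hashes to 7; slot 7 is free -> place at 7.
878 hashes to 1; slot 1 is free -> place at 1.
678 hashes to 13, h2=7; 13 taken -> place at 3.
Table: [83, 878, 593, 678, _, 52, _, 591, _, _, _, _, _, 49, _, 865, _]

593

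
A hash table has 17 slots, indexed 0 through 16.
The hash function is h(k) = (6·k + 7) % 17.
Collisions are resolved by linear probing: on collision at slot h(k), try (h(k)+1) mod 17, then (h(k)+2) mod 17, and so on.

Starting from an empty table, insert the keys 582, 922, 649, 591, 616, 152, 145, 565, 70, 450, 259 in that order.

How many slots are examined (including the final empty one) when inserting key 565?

582 hashes to 14; slot 14 is free → place at 14.
922 hashes to 14; 14 taken → place at 15.
649 hashes to 8; slot 8 is free → place at 8.
591 hashes to 0; slot 0 is free → place at 0.
616 hashes to 14; 14,15 taken → place at 16.
152 hashes to 1; slot 1 is free → place at 1.
145 hashes to 10; slot 10 is free → place at 10.
565 hashes to 14; 14,15,16,0,1 taken → place at 2.
70 hashes to 2; 2 taken → place at 3.
450 hashes to 4; slot 4 is free → place at 4.
259 hashes to 14; 14,15,16,0,1,2,3,4 taken → place at 5.
Table: [591, 152, 565, 70, 450, 259, —, —, 649, —, 145, —, —, —, 582, 922, 616]

6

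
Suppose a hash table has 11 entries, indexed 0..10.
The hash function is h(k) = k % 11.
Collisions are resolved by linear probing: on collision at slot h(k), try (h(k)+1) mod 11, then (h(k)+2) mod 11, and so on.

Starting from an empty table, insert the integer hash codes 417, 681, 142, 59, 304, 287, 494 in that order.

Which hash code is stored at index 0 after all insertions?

681

Insert 417: h=10, slot 10 empty => index 10.
Insert 681: h=10, slot 10 occupied => index 0.
Insert 142: h=10, slots 10,0 occupied => index 1.
Insert 59: h=4, slot 4 empty => index 4.
Insert 304: h=7, slot 7 empty => index 7.
Insert 287: h=1, slot 1 occupied => index 2.
Insert 494: h=10, slots 10,0,1,2 occupied => index 3.
Table: [681, 142, 287, 494, 59, —, —, 304, —, —, 417]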